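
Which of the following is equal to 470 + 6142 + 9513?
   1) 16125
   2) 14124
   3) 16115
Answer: 1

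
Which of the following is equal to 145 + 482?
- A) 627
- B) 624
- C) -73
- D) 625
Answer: A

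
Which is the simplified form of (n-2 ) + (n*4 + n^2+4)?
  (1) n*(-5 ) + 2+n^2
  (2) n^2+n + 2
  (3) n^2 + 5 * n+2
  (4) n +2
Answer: 3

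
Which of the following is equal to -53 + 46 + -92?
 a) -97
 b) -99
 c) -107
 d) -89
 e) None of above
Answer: b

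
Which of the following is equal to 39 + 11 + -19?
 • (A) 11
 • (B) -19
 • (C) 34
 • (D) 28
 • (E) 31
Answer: E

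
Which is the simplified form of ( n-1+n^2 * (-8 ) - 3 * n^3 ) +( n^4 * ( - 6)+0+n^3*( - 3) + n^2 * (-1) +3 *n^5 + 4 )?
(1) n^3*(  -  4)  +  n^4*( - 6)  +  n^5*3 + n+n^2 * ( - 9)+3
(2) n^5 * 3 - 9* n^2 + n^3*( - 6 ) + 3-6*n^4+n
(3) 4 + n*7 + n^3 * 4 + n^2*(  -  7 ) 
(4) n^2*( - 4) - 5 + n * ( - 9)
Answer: 2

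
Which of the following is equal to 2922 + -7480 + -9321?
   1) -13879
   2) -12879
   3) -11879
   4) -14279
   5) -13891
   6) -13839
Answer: 1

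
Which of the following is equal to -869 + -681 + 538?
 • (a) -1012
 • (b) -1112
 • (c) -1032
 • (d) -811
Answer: a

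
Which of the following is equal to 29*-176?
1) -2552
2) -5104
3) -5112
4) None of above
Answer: 2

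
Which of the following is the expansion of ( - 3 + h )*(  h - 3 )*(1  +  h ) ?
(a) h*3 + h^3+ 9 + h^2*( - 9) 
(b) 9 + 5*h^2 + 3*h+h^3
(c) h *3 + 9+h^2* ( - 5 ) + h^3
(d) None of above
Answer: c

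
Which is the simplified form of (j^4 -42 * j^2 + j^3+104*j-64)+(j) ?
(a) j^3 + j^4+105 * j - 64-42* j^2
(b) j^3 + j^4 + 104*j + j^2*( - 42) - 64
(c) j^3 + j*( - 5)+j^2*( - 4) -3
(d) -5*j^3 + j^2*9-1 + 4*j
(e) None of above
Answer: a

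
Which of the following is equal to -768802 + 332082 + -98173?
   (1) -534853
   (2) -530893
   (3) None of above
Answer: 3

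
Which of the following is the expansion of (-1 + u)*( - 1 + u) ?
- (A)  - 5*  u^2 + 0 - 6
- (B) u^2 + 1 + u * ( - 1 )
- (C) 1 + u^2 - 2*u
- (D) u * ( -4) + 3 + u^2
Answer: C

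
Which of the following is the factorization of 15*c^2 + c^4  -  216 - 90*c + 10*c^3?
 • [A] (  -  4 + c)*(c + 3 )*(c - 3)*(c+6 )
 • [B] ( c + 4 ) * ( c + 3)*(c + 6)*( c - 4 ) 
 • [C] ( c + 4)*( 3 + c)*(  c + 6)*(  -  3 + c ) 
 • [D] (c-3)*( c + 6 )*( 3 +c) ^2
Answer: C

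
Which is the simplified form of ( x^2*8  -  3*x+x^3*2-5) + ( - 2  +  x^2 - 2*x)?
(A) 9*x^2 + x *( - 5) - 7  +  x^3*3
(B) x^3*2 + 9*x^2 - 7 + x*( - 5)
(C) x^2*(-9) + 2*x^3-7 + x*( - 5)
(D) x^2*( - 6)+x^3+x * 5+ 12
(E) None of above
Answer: B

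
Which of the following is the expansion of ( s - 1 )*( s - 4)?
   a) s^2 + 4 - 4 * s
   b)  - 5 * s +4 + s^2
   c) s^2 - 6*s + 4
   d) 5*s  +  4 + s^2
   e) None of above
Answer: b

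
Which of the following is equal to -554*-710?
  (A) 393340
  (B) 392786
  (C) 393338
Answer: A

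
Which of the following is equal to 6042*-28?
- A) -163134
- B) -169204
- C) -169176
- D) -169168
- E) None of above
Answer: C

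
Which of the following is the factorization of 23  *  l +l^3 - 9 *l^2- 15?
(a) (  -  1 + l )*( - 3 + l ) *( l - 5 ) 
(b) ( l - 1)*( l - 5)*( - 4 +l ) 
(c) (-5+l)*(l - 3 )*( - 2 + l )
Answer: a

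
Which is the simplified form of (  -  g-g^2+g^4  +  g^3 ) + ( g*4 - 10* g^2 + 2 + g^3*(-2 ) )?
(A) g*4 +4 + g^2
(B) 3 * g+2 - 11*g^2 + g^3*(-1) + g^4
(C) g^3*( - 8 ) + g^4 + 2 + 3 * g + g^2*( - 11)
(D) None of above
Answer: B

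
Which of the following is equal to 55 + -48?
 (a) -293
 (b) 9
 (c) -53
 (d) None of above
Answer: d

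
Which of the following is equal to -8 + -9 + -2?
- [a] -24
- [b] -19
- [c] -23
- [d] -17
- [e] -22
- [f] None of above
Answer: b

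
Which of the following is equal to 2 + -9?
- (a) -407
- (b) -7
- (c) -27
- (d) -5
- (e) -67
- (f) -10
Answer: b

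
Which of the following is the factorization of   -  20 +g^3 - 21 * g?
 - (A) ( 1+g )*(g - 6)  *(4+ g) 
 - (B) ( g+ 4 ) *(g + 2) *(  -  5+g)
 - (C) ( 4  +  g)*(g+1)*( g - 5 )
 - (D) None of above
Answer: C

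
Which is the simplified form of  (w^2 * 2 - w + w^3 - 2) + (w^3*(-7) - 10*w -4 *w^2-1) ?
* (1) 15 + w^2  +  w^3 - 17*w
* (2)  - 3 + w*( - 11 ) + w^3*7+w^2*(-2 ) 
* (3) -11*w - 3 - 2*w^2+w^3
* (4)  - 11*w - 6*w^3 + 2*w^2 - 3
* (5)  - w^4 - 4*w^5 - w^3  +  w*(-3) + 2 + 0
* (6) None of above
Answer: 6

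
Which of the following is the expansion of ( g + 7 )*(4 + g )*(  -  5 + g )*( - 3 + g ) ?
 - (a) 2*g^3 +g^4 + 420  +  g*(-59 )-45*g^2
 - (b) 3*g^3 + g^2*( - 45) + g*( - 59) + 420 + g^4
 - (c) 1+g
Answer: b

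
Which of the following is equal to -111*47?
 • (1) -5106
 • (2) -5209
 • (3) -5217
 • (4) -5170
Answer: 3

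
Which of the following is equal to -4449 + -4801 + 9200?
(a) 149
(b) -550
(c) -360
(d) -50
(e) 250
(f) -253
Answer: d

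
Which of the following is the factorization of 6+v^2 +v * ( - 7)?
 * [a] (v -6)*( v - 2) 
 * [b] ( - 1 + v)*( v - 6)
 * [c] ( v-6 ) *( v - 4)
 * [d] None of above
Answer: b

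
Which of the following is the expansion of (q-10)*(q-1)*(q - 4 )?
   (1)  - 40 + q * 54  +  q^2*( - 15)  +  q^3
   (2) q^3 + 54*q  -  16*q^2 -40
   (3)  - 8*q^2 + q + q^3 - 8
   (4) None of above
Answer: 1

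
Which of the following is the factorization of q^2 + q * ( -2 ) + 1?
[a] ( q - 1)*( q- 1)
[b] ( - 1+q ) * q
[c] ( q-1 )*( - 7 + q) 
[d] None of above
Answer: a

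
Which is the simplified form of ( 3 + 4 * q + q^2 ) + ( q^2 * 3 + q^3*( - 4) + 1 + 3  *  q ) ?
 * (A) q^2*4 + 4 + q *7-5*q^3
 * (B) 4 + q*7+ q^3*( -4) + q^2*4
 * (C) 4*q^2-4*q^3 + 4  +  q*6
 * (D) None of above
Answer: B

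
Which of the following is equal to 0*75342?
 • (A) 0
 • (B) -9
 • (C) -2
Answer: A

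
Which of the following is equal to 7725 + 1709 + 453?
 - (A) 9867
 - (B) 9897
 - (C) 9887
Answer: C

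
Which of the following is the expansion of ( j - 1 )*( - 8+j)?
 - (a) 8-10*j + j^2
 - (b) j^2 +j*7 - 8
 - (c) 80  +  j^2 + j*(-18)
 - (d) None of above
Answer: d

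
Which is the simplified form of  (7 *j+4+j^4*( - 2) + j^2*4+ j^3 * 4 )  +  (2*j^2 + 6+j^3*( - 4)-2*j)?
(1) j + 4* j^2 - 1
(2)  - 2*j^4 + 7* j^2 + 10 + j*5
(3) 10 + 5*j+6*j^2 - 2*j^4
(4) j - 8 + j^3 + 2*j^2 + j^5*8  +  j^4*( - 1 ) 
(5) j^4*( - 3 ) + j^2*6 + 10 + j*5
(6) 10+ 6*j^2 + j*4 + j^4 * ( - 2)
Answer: 3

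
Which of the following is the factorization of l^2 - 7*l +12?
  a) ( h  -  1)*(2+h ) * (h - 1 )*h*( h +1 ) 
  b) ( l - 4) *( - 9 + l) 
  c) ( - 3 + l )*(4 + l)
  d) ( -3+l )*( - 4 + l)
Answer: d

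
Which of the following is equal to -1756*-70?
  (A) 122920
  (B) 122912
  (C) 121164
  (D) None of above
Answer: A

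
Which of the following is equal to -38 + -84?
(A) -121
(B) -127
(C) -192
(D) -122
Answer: D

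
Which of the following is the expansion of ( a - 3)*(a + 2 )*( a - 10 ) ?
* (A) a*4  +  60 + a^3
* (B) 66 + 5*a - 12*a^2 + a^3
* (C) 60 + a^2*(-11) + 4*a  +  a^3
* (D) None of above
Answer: C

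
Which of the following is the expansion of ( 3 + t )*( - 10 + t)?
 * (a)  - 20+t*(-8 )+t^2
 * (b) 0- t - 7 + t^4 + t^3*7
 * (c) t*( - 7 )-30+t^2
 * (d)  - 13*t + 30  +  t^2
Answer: c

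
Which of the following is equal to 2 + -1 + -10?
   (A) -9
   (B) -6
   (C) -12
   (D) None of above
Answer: A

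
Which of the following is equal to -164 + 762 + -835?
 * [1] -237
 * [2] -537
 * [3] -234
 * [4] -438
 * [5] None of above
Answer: 1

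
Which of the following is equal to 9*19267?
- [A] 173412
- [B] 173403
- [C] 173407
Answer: B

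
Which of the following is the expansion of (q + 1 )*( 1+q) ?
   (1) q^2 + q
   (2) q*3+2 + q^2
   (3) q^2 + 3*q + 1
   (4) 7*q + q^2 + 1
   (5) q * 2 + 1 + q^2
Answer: 5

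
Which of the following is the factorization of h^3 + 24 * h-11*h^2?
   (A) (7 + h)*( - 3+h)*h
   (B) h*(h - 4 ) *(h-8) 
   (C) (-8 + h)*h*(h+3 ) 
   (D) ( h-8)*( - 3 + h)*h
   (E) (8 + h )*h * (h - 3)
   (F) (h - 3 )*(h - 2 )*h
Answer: D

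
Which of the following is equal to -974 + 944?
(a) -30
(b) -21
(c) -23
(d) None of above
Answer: a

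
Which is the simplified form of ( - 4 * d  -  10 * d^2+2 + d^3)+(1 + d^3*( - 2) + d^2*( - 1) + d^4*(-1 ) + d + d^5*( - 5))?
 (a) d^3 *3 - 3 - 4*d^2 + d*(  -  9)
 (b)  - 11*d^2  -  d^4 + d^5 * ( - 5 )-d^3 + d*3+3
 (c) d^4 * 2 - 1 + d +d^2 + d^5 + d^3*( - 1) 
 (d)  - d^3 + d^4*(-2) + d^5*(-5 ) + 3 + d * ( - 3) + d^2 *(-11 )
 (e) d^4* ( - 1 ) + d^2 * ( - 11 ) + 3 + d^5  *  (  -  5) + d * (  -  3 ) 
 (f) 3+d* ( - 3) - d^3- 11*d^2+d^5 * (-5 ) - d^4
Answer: f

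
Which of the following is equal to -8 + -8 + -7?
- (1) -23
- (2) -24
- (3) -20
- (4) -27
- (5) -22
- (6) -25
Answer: 1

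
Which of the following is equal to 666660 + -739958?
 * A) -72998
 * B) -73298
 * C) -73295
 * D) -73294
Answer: B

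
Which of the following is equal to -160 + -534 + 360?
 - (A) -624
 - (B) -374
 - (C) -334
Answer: C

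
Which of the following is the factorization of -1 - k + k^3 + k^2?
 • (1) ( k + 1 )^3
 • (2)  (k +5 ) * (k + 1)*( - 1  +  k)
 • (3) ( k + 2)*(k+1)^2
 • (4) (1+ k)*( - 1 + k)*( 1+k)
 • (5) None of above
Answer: 4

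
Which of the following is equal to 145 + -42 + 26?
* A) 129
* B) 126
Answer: A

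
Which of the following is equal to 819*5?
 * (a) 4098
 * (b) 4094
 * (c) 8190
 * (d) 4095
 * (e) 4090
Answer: d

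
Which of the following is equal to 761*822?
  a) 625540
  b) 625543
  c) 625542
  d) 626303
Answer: c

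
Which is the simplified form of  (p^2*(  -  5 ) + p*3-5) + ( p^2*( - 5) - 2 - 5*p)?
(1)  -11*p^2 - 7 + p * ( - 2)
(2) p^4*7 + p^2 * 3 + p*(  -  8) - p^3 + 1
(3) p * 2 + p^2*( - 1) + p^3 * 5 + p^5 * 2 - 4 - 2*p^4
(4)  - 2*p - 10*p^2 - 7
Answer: 4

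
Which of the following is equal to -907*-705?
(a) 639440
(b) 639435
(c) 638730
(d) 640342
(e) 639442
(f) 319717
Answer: b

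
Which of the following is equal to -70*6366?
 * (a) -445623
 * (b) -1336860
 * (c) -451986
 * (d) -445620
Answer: d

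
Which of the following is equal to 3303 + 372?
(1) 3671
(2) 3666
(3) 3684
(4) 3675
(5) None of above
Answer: 4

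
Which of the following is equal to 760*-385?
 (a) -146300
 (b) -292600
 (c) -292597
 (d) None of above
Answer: b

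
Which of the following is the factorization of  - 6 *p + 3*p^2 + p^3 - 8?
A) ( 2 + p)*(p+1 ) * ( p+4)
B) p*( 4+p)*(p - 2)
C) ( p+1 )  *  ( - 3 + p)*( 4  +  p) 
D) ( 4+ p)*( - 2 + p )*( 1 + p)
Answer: D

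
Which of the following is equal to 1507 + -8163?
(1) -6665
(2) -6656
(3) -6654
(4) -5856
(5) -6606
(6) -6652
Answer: 2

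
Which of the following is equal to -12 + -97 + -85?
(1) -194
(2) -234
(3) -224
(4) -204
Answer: 1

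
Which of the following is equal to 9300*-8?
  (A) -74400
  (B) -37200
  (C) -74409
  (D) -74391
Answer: A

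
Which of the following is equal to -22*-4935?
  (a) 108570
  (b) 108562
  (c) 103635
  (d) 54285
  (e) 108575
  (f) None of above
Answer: a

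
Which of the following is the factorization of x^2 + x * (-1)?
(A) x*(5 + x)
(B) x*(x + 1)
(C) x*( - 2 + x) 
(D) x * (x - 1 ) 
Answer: D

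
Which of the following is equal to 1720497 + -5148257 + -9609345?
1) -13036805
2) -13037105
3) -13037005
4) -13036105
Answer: 2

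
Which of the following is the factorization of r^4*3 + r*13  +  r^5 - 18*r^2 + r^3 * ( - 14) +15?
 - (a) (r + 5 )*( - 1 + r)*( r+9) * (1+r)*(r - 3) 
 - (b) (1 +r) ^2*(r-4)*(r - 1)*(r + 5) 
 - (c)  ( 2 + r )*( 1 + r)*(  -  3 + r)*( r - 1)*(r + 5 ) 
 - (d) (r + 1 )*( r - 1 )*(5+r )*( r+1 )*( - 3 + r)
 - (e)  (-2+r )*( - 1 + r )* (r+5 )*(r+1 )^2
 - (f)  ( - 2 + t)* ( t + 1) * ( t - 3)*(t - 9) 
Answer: d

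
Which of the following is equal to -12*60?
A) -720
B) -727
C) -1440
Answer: A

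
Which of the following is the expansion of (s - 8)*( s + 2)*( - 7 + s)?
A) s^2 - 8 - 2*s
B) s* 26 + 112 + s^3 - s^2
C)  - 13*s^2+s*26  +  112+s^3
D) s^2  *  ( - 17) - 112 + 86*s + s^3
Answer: C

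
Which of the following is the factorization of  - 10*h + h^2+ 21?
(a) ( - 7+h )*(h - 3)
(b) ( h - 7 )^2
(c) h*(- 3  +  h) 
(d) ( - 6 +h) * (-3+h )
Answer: a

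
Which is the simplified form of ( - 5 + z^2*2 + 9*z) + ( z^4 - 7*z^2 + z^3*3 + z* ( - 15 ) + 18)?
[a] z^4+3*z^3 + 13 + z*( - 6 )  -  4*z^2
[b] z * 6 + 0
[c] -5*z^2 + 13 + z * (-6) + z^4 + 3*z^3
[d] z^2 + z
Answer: c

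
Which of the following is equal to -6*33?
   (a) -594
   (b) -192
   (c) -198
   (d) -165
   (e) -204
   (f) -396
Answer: c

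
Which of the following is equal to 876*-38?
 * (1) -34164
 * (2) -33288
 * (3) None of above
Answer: 2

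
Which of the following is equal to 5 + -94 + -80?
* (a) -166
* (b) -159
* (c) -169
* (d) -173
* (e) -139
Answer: c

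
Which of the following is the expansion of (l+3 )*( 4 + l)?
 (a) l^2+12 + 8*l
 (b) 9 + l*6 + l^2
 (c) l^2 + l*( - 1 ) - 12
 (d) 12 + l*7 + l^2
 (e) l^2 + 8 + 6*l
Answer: d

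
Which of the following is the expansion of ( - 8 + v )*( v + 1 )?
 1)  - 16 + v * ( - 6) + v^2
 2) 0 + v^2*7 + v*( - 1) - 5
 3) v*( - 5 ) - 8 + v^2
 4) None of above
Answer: 4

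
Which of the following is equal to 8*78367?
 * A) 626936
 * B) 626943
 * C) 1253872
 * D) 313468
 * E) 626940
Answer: A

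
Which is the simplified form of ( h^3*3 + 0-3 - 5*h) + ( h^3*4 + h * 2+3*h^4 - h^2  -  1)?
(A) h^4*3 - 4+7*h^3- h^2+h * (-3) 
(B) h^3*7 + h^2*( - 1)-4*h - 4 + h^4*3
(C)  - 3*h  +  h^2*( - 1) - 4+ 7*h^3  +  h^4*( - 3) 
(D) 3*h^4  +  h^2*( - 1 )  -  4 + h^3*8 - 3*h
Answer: A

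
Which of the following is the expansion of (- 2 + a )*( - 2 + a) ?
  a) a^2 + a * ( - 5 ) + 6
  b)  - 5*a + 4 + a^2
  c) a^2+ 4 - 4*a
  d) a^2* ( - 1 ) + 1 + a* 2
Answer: c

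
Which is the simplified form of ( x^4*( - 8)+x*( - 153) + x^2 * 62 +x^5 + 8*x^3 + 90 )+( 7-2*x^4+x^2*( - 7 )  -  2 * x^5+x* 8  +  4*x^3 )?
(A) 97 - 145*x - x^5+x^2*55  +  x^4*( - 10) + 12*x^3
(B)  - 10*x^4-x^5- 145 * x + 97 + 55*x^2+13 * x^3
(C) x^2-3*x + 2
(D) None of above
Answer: A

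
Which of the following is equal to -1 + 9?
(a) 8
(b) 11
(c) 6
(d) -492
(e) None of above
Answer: a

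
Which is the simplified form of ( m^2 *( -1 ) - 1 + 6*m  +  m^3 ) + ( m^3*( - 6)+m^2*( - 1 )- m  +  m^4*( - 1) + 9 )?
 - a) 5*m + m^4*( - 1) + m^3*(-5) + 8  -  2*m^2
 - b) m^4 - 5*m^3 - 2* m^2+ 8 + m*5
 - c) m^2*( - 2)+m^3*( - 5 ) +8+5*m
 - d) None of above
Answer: a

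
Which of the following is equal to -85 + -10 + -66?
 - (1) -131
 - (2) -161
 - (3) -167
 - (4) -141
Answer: 2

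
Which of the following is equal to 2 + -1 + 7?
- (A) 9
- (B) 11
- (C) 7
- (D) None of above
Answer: D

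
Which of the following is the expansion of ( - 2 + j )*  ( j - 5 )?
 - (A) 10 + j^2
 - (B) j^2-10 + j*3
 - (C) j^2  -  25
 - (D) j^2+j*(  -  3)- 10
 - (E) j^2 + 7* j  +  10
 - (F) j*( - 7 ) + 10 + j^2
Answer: F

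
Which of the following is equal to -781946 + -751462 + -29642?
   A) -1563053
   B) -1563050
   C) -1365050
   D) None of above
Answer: B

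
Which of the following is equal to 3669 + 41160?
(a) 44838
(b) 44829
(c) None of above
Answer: b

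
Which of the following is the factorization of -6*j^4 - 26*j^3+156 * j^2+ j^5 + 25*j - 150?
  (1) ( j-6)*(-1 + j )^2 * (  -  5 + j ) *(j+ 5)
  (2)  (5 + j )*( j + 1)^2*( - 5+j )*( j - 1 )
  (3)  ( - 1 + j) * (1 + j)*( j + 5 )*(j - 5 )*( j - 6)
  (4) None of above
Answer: 3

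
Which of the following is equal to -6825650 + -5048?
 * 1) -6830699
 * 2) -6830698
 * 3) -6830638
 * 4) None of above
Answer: 2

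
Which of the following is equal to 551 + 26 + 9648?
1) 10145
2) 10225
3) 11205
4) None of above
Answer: 2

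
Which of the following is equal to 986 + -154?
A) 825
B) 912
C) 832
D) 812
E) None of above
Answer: C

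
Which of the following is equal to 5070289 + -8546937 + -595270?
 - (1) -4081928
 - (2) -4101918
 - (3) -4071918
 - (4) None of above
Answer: 3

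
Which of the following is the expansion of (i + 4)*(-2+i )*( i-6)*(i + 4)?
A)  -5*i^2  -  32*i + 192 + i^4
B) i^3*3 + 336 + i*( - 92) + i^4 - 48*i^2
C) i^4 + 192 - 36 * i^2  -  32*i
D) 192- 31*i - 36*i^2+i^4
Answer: C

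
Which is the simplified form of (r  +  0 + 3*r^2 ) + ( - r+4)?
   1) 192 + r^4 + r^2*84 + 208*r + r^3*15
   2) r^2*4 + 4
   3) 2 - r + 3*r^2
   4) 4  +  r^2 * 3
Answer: 4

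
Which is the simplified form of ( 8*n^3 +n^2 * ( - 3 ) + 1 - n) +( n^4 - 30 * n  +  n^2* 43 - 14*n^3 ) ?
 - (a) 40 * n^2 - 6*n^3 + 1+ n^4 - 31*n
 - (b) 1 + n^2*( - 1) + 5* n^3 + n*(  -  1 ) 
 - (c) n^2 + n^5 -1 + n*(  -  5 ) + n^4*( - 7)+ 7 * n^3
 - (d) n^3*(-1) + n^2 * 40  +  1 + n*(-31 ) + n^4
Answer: a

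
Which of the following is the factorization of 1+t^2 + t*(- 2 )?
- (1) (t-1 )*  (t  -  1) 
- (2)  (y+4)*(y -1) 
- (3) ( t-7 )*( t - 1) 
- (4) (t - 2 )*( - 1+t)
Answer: 1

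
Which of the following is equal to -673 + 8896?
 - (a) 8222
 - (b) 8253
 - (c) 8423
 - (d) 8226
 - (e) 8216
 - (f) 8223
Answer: f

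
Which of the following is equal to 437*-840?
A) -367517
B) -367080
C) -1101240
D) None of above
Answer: B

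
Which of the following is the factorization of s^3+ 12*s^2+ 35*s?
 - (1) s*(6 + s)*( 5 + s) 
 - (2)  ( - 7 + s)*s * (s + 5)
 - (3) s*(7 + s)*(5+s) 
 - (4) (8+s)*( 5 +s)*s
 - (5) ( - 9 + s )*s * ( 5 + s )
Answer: 3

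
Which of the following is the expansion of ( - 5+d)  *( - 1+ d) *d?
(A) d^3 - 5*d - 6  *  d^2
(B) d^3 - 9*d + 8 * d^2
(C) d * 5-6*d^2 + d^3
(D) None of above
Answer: C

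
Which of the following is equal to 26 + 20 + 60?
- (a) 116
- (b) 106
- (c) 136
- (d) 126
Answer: b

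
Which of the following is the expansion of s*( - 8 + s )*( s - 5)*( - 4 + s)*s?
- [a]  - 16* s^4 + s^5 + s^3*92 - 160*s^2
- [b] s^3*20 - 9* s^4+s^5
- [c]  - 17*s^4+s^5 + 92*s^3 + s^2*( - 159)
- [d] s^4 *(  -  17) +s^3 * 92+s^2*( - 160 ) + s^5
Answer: d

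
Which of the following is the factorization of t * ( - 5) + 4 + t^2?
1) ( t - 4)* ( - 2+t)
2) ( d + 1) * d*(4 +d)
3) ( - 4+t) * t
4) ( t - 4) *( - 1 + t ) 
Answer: 4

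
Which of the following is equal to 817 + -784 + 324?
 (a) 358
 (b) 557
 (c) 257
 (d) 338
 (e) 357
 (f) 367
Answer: e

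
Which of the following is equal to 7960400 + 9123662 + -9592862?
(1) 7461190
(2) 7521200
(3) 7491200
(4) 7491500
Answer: 3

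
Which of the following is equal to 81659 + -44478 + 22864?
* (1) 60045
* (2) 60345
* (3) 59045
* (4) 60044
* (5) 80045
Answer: 1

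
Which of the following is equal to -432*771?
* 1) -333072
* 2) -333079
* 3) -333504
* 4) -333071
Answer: 1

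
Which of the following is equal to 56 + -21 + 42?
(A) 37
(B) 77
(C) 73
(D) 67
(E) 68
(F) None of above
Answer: B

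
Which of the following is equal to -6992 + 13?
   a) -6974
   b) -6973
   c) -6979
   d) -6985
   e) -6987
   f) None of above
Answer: c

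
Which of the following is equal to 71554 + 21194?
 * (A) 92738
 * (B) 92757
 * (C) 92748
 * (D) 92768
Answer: C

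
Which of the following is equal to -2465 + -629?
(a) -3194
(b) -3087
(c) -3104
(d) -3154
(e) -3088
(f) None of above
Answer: f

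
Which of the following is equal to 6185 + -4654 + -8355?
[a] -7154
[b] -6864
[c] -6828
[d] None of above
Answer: d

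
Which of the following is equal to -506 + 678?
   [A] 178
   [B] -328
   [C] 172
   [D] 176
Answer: C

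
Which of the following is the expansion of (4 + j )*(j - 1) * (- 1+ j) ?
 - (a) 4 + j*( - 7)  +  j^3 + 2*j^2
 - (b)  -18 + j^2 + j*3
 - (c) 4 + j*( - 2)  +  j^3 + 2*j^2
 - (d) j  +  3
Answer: a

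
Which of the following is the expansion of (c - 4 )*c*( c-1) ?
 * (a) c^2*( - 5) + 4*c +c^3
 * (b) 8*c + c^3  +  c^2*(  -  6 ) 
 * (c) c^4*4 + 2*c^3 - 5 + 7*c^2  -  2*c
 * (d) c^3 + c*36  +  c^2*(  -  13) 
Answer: a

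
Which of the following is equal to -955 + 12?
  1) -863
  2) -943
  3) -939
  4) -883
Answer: 2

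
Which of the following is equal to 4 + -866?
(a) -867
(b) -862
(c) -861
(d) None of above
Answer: b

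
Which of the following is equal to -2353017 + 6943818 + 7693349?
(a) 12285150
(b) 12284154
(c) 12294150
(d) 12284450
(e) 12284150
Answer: e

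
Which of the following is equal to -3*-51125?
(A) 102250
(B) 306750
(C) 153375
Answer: C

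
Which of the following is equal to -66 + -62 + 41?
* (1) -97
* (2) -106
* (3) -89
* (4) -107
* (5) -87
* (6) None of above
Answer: 5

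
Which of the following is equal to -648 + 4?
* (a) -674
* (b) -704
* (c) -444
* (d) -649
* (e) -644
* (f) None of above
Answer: e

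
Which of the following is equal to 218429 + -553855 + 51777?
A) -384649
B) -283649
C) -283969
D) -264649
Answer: B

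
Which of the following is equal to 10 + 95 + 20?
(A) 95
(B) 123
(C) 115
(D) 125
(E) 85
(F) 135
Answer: D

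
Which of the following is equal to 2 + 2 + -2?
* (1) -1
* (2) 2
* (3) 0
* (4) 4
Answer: 2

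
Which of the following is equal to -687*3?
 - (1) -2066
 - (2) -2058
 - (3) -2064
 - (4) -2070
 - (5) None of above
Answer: 5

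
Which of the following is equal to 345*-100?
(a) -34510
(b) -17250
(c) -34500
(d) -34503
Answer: c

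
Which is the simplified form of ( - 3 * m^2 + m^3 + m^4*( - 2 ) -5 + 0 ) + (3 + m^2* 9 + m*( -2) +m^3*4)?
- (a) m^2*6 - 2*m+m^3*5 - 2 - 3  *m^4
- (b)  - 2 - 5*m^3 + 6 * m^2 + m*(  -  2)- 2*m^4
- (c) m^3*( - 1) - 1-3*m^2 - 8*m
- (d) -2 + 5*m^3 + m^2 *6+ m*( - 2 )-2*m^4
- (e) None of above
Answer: d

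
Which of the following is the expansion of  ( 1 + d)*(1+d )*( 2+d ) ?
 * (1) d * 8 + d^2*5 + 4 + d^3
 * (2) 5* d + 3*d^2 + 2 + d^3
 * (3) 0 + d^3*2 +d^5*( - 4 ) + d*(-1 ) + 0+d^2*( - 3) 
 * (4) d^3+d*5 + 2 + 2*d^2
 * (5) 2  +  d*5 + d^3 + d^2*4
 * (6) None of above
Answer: 5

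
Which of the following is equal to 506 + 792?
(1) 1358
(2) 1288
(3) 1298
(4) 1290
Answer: 3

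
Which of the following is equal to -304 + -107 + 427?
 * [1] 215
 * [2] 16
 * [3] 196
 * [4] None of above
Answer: 2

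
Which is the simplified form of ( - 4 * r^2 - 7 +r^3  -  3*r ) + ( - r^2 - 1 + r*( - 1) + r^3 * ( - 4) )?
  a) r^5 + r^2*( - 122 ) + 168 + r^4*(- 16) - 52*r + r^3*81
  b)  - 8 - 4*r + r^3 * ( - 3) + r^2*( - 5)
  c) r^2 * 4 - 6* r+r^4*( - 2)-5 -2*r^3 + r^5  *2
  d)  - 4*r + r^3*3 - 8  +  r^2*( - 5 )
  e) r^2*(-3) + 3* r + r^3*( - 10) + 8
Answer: b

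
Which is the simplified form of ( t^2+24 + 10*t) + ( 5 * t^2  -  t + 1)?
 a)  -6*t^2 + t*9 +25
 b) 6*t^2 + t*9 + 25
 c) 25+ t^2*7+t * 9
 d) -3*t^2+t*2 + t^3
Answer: b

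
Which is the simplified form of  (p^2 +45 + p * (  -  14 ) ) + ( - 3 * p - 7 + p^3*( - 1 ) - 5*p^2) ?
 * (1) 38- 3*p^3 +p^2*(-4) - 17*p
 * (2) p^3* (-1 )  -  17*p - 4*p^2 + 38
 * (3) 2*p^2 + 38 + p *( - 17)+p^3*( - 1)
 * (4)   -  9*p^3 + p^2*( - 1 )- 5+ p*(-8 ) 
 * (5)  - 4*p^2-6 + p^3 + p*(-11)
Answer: 2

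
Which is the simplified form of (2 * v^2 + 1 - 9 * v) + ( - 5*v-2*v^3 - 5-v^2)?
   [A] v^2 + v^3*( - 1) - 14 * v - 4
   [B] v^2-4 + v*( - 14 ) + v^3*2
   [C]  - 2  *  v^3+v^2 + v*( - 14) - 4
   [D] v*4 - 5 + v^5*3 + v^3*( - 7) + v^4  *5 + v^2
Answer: C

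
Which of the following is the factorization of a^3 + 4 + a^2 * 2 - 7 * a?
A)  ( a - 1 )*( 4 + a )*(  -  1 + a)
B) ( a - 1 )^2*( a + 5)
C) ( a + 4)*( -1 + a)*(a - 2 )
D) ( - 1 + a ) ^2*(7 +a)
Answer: A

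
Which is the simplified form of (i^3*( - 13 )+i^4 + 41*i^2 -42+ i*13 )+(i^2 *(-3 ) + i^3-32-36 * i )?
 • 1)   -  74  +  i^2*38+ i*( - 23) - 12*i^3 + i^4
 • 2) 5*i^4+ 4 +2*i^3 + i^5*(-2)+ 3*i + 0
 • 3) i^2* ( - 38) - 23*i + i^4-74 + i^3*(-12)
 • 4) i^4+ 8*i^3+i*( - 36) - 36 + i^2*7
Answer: 1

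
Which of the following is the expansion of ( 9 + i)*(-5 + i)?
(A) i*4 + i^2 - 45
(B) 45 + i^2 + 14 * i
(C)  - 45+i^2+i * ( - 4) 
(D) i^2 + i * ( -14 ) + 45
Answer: A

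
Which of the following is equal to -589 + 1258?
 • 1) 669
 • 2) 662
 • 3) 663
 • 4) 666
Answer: 1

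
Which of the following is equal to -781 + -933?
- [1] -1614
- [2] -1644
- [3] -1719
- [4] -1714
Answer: 4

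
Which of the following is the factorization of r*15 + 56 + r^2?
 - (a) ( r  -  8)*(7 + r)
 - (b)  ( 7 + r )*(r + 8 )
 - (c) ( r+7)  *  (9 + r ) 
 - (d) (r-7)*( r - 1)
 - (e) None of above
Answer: b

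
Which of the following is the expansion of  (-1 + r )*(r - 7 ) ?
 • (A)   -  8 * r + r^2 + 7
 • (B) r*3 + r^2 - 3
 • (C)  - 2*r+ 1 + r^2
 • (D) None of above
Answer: A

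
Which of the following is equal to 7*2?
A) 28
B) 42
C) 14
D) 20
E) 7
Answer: C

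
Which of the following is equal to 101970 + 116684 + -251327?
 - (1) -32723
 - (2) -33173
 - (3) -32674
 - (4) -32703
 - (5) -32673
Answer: 5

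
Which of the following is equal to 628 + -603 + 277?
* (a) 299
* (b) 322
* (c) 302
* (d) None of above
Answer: c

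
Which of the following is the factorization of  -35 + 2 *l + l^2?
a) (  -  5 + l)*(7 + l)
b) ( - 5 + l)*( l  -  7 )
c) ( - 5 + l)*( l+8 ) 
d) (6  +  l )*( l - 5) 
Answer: a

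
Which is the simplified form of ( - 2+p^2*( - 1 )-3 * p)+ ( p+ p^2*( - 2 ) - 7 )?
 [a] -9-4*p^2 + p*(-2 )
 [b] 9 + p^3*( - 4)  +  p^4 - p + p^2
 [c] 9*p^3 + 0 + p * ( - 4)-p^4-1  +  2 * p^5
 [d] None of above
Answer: d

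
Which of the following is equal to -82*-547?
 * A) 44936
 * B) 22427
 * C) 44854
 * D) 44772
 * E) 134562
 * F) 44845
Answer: C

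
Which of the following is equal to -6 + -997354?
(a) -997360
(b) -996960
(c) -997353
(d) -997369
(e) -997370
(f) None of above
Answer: a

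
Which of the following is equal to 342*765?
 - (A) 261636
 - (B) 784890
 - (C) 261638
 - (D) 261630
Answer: D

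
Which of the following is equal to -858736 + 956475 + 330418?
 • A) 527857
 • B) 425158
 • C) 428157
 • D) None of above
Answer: C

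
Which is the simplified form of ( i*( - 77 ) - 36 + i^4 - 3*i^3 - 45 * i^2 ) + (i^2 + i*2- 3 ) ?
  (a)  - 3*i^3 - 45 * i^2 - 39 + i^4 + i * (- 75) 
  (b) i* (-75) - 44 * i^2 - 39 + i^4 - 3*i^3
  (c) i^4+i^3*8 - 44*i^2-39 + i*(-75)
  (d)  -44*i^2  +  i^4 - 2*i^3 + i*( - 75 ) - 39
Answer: b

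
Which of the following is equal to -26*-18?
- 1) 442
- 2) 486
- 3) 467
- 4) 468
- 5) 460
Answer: 4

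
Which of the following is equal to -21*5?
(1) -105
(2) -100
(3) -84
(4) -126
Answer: 1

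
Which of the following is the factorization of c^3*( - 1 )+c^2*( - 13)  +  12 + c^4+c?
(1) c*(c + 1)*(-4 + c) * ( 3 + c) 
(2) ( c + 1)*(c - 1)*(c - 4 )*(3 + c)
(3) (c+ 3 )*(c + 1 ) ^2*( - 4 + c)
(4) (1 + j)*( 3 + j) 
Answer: 2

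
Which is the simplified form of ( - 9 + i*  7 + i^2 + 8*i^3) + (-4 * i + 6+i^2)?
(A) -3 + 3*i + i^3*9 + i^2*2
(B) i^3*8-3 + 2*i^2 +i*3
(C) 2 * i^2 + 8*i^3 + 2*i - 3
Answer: B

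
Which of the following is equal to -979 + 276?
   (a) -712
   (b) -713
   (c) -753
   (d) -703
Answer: d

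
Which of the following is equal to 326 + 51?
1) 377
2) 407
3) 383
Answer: 1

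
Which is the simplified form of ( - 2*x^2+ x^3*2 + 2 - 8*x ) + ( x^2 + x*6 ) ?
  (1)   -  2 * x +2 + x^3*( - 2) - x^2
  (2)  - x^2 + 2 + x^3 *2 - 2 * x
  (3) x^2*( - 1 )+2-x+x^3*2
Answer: 2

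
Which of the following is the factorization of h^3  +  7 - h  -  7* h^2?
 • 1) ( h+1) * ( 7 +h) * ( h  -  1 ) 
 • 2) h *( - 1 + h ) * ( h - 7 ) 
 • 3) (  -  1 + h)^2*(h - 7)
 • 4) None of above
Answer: 4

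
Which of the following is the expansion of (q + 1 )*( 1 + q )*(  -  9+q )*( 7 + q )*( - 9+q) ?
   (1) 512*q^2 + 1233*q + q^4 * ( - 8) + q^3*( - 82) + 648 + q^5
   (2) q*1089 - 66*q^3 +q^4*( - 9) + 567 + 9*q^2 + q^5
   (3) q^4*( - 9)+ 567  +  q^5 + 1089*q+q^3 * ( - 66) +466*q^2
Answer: 3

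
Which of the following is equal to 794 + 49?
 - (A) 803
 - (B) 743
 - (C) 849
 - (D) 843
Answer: D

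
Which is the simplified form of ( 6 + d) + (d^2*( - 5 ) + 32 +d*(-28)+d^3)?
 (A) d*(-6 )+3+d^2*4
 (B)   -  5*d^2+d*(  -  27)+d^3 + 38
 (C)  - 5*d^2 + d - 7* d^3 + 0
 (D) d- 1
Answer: B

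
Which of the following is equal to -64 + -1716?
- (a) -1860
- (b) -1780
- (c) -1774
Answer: b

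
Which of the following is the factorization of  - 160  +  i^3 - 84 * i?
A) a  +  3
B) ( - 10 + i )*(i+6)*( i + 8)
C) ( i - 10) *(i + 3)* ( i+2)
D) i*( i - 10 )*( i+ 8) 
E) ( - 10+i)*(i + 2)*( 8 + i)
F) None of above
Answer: E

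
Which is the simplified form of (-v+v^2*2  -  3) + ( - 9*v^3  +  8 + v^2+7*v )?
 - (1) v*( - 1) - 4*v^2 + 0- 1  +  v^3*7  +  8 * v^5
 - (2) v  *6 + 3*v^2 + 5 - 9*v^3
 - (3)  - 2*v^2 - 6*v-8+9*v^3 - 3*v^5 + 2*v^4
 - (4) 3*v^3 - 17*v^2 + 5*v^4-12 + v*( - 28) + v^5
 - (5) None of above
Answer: 2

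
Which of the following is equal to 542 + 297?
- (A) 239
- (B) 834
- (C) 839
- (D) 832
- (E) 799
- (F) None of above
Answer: C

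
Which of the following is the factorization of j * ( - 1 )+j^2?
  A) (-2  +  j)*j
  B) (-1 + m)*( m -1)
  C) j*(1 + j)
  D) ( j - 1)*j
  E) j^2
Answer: D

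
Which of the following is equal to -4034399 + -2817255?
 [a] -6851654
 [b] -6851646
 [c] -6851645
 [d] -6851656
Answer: a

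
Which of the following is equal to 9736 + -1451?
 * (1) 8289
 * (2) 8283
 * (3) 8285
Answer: 3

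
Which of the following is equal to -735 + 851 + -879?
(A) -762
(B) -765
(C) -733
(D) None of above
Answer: D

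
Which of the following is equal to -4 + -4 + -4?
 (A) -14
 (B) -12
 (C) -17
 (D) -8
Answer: B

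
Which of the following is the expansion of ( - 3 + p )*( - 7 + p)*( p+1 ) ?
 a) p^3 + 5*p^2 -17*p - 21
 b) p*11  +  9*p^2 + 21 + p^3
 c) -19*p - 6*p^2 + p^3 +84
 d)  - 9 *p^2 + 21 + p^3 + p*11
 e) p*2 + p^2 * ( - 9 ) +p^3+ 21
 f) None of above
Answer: d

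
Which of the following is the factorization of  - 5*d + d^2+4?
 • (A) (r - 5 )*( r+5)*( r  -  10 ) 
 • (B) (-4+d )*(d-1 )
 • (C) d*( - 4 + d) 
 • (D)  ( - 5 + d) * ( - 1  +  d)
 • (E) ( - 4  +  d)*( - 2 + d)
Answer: B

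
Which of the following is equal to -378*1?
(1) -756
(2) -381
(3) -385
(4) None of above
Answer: 4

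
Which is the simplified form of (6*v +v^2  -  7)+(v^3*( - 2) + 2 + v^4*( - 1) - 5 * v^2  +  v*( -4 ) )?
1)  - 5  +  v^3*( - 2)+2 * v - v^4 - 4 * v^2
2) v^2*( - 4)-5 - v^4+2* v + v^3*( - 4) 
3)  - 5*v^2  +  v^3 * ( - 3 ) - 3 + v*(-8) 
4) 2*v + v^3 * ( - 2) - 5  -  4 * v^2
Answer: 1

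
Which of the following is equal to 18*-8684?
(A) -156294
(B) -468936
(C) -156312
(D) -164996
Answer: C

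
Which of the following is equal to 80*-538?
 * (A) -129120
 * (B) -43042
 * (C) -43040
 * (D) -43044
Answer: C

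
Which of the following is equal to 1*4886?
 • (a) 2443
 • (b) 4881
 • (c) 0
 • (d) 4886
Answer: d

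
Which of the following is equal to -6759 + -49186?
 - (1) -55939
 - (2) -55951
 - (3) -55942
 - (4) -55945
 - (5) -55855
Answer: 4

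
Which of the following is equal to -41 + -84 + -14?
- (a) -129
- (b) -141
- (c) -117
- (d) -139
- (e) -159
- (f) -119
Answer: d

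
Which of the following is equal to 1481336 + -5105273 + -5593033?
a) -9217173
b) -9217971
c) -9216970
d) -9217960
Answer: c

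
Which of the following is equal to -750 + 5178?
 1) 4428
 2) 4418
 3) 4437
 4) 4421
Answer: 1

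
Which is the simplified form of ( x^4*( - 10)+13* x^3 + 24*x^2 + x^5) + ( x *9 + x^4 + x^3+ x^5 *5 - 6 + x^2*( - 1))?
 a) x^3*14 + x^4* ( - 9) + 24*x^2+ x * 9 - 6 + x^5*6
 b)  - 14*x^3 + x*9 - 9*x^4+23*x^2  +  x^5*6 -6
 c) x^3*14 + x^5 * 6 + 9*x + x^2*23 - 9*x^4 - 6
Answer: c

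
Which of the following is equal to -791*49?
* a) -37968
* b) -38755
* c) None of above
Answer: c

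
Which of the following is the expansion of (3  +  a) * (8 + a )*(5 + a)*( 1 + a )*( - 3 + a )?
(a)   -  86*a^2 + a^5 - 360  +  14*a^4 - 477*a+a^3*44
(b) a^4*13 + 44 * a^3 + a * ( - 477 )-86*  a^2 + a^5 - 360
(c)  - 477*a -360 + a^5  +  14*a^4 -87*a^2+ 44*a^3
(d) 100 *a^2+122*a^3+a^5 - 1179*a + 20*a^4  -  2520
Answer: a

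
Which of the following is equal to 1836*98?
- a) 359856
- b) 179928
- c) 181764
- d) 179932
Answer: b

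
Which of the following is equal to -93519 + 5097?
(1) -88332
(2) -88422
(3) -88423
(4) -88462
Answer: 2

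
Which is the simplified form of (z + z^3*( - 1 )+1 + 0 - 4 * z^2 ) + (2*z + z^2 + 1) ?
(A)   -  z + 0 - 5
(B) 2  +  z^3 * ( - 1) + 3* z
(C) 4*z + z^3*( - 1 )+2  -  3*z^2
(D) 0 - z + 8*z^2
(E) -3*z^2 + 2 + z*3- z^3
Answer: E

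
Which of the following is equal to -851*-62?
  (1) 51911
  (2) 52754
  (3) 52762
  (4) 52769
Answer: 3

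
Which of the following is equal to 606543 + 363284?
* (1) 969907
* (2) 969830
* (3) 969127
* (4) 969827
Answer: 4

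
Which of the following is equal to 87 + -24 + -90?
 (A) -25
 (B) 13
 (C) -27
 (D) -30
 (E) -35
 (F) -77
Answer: C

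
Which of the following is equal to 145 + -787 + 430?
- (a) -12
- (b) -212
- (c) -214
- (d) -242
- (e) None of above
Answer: b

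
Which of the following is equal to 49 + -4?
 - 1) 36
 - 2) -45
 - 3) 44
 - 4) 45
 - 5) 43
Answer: 4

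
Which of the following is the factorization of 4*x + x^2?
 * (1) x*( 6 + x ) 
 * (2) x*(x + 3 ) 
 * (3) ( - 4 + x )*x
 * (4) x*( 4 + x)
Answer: 4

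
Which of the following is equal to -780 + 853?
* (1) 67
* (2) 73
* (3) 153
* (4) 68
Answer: 2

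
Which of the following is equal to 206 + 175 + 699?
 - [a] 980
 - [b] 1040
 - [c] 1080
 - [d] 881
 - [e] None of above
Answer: c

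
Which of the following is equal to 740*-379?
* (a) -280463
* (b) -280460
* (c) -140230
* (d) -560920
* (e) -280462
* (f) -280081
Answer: b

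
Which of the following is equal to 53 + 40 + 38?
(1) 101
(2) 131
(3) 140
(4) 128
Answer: 2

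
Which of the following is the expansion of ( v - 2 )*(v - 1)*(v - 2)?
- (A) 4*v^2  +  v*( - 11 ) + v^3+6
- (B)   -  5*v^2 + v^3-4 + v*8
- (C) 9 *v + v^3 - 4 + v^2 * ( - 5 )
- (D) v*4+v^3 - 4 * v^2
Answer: B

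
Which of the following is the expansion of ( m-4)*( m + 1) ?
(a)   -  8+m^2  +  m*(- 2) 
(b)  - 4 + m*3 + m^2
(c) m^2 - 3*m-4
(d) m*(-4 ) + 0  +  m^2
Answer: c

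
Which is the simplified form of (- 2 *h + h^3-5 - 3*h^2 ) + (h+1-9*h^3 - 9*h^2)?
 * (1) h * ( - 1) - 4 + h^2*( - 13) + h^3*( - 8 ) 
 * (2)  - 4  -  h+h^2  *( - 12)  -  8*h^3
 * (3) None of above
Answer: 2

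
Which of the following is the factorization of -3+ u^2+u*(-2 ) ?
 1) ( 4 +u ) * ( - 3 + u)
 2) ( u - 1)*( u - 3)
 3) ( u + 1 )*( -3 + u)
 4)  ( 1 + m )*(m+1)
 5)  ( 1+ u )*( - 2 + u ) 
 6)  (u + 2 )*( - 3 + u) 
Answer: 3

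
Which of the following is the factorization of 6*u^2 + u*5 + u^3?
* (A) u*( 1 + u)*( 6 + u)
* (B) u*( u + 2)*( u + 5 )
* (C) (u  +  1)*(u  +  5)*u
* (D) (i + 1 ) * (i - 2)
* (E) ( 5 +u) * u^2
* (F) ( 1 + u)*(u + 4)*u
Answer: C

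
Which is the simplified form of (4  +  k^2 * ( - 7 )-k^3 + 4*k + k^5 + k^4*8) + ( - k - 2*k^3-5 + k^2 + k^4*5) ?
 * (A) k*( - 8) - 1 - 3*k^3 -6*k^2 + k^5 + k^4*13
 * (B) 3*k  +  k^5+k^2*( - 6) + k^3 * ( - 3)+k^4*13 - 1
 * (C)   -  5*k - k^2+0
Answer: B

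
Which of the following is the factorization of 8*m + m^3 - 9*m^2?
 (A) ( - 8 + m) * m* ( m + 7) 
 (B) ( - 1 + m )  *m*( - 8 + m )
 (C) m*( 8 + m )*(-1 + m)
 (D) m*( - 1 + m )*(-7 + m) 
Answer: B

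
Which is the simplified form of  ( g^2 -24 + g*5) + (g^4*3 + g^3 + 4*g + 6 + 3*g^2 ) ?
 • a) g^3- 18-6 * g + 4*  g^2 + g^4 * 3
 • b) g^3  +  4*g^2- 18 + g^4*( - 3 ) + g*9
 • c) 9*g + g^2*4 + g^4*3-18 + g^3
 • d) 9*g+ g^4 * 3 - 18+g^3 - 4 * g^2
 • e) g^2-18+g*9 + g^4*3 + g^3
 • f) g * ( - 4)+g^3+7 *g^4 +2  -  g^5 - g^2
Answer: c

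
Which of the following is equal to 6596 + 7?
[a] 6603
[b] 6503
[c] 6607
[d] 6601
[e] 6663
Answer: a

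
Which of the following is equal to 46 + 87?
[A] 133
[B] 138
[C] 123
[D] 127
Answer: A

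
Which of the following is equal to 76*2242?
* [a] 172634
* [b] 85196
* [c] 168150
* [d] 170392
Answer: d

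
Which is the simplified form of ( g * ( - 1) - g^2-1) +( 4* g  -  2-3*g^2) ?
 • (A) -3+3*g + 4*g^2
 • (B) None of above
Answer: B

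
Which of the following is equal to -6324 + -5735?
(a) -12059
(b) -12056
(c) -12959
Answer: a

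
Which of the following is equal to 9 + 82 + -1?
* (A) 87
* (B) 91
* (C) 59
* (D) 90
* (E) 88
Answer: D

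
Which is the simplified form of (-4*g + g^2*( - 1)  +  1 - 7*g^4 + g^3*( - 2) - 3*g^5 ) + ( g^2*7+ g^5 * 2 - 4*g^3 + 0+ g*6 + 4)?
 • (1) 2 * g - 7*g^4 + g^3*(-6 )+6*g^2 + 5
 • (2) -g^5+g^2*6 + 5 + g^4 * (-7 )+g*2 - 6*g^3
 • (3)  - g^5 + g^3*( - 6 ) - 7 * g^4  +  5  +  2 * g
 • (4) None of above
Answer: 2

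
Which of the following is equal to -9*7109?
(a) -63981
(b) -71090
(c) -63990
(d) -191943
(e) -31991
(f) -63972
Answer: a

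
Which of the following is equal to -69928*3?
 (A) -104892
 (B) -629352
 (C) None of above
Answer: C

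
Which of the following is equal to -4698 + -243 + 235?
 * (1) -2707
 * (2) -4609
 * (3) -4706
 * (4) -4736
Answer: 3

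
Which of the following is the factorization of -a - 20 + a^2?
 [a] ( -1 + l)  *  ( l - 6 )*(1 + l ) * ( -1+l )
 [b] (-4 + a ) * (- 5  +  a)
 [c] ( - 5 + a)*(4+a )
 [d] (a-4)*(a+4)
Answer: c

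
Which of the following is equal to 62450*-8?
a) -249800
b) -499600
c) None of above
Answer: b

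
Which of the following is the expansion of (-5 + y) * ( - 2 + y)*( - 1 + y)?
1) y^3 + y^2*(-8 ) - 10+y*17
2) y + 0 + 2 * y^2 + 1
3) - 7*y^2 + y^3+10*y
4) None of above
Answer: 1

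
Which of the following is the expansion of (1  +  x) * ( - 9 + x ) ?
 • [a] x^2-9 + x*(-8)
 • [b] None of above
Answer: a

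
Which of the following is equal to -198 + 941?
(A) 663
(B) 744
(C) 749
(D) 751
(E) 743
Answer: E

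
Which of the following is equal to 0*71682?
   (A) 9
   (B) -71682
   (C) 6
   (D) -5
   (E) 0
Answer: E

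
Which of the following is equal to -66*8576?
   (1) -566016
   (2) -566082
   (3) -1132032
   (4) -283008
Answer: 1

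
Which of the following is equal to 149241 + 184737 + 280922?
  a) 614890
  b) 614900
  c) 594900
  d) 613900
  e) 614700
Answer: b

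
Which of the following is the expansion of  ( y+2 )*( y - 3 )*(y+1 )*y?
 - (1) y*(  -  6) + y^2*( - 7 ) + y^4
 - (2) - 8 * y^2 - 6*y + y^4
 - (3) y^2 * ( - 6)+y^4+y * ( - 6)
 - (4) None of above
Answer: 1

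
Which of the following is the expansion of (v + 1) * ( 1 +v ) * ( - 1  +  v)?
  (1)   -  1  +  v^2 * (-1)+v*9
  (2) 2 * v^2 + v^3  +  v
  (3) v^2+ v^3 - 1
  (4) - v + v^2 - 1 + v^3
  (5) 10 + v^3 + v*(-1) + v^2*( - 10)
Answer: 4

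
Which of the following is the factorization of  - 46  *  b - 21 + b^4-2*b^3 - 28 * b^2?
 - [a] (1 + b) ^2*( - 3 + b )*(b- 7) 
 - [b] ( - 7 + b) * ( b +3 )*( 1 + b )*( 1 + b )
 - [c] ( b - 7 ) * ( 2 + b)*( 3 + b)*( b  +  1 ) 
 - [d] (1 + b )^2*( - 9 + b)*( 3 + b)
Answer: b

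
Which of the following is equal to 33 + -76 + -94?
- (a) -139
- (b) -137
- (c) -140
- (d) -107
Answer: b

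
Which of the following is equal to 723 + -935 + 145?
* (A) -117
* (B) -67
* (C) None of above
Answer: B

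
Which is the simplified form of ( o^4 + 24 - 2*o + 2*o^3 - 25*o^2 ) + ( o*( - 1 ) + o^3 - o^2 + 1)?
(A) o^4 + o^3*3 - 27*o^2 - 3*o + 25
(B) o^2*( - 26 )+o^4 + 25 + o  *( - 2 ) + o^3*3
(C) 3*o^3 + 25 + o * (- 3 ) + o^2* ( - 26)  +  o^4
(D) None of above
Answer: C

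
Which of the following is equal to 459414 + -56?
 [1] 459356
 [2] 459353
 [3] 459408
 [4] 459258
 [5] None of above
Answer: 5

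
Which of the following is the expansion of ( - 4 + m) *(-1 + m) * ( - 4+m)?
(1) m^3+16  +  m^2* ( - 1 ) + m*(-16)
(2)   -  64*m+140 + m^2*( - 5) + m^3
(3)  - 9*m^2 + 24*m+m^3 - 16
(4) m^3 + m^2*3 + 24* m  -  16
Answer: 3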